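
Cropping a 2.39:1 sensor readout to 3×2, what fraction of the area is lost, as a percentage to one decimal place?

37.2%

The height stays; only width is cut (since 3×2 is narrower than 2.39:1).
(1.500)/(2.390) ≈ 0.628 of the area survives, leaving 37.24% discarded.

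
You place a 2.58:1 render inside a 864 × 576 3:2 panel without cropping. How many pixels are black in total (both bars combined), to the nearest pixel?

208324 pixels

2.58:1 (2.580) > 3:2 (1.500), so the render fills the width.
The render is 864 / 2.580 ≈ 334.8837 px tall.
Leftover height: 576 − 334.8837 = 241.1163 px.
Across the 864-px span: 241.1163 × 864 ≈ 208324 px.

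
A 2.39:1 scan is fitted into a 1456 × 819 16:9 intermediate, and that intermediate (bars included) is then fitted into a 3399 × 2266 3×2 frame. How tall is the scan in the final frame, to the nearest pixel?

Inside the 1456×819 canvas the scan is width-limited at 1456.00 × 609.21.
Second fit — the 16:9 canvas into 3399×2266 spans the width: 3399.00 × 1911.94 (×2.3345 from 1456×819).
The scan scales with it: height 609.21 × 2.3345 ≈ 1422.18.

1422 px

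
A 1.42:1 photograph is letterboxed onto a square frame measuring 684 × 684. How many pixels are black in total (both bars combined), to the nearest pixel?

Since 1.420 > 1.000, the photograph is width-limited.
Content height = 684 / 1.420 ≈ 481.6901 px.
Leftover height: 684 − 481.6901 = 202.3099 px.
Across the 684-px span: 202.3099 × 684 ≈ 138380 px.

138380 pixels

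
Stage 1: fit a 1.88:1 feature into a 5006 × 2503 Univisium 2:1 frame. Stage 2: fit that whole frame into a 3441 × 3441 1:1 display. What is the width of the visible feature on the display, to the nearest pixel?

3235 px

Inside the 5006×2503 canvas the feature is height-limited at 4705.64 × 2503.00.
The Univisium 2:1 canvas is width-limited in 3441×3441, giving 3441.00 × 1720.50; scale factor 0.6874.
So the feature's width is 4705.64 × 0.6874 ≈ 3234.54.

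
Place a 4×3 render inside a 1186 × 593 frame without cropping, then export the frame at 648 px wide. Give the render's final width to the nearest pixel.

432 px

In the 1186×593 frame the render fills the height: width = 593 × 4/3 ≈ 790.67 px.
Resizing to 648 px wide multiplies everything by 0.5464: 790.67 → 432.00 px.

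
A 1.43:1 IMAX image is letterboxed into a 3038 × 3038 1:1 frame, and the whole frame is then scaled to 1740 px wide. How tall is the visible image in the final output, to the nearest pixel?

At 3038×3038 the image is width-limited, so height = 3038 / 1.430 ≈ 2124.48 px.
The frame scales by 1740/3038 = 0.5727; 2124.48 × 0.5727 ≈ 1216.78 px.

1217 px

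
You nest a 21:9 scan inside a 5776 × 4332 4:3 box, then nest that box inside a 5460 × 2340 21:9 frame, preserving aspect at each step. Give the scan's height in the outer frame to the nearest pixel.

1337 px

21:9 in 5776×4332: fills the width, so the scan is 5776.00 × 2475.43.
4:3 in 5460×2340: fills the height, so the intermediate becomes 3120.00 × 2340.00 — a scale of ×0.5402.
The scan scales with it: height 2475.43 × 0.5402 ≈ 1337.14.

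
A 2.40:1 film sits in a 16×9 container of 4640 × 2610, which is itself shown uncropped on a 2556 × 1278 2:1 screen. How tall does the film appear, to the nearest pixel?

947 px

Inside the 4640×2610 canvas the film is width-limited at 4640.00 × 1933.33.
The 16×9 canvas is height-limited in 2556×1278, giving 2272.00 × 1278.00; scale factor 0.4897.
Applying the same ×0.4897: 1933.33 → 946.67.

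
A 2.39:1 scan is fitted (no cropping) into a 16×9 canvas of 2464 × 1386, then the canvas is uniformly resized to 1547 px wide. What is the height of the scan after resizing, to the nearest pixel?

647 px

At 2464×1386 the scan is width-limited, so height = 2464 / 2.390 ≈ 1030.96 px.
The frame scales by 1547/2464 = 0.6278; 1030.96 × 0.6278 ≈ 647.28 px.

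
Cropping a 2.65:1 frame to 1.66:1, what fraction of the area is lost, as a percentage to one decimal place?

37.4%

Going from 2.65:1 to 1.66:1 means cutting width while keeping height.
Fraction kept = (1.660)/(2.650) ≈ 62.64%, so 37.36% is lost.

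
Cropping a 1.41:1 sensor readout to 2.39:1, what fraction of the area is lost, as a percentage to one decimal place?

2.39:1 is wider than 1.41:1, so the crop keeps the full width and trims the height.
Fraction kept = (1.410)/(2.390) ≈ 59.00%, so 41.00% is lost.

41.0%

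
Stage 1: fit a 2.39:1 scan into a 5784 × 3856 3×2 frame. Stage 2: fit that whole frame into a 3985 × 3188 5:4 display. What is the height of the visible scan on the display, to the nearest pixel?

2.39:1 in 5784×3856: fills the width, so the scan is 5784.00 × 2420.08.
3×2 in 3985×3188: fills the width, so the intermediate becomes 3985.00 × 2656.67 — a scale of ×0.6890.
The scan scales with it: height 2420.08 × 0.6890 ≈ 1667.36.

1667 px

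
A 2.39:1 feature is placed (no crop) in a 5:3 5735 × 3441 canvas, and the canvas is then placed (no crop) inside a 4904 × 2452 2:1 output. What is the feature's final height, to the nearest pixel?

1710 px

First fit — 2.39:1 into 5735×3441 spans the width: 5735.00 × 2399.58.
5:3 in 4904×2452: fills the height, so the intermediate becomes 4086.67 × 2452.00 — a scale of ×0.7126.
The feature scales with it: height 2399.58 × 0.7126 ≈ 1709.90.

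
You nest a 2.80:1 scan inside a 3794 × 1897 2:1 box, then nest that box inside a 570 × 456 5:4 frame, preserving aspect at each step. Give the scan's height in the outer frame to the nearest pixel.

204 px

Inside the 3794×1897 canvas the scan is width-limited at 3794.00 × 1355.00.
2:1 in 570×456: fills the width, so the intermediate becomes 570.00 × 285.00 — a scale of ×0.1502.
The scan scales with it: height 1355.00 × 0.1502 ≈ 203.57.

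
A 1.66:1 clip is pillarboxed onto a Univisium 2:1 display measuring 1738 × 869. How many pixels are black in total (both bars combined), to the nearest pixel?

256755 pixels

1.66:1 is narrower than Univisium 2:1, so it spans the full height.
The clip is 869 × 1.660 ≈ 1442.5400 px wide.
Leftover width: 1738 − 1442.5400 = 295.4600 px.
That's 295.4600 × 869 ≈ 256755 black pixels.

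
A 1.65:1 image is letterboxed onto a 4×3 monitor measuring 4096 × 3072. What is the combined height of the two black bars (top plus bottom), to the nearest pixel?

590 px

Since 1.650 > 1.333, the image is width-limited.
That makes the image 2482.42 px tall (4096 / 1.650).
Black = 3072 − 2482.42 = 589.58 px.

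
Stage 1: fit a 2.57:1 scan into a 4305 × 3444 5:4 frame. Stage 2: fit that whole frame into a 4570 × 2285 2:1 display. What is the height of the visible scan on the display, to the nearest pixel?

Inside the 4305×3444 canvas the scan is width-limited at 4305.00 × 1675.10.
Second fit — the 5:4 canvas into 4570×2285 spans the height: 2856.25 × 2285.00 (×0.6635 from 4305×3444).
So the scan's height is 1675.10 × 0.6635 ≈ 1111.38.

1111 px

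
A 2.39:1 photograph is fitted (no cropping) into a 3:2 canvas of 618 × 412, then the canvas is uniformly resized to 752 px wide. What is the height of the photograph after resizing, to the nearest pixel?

At 618×412 the photograph is width-limited, so height = 618 / 2.390 ≈ 258.58 px.
Resizing to 752 px wide multiplies everything by 1.2168: 258.58 → 314.64 px.

315 px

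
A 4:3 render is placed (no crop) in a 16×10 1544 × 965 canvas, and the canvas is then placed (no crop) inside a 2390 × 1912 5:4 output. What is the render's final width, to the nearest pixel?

1992 px

4:3 in 1544×965: fills the height, so the render is 1286.67 × 965.00.
Second fit — the 16×10 canvas into 2390×1912 spans the width: 2390.00 × 1493.75 (×1.5479 from 1544×965).
Applying the same ×1.5479: 1286.67 → 1991.67.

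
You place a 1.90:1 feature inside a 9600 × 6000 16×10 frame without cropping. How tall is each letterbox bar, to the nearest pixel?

474 px

1.90:1 (1.900) > 16×10 (1.600), so the feature fills the width.
That makes the image 5052.63 px tall (9600 / 1.900).
Black = 6000 − 5052.63 = 947.37 px, or 473.68 per bar.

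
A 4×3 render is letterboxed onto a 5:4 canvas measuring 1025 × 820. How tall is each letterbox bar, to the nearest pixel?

4×3 (1.333) > 5:4 (1.250), so the render fills the width.
That makes the image 768.75 px tall (1025 × 3/4).
820 − 768.75 = 51.25 px of bars (25.62 each).

26 px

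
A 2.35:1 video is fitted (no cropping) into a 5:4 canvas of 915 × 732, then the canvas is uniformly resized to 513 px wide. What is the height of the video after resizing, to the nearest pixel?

218 px

In the 915×732 frame the video fills the width: height = 915 / 2.350 ≈ 389.36 px.
The frame scales by 513/915 = 0.5607; 389.36 × 0.5607 ≈ 218.30 px.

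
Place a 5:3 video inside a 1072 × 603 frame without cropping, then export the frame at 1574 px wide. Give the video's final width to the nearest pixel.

1476 px

Fitted into 1072×603, the video spans the height; its width is 603 × 5/3 ≈ 1005.00 px.
The frame scales by 1574/1072 = 1.4683; 1005.00 × 1.4683 ≈ 1475.62 px.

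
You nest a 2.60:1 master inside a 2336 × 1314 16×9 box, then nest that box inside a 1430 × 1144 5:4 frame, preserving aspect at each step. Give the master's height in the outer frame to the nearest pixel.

550 px

Inside the 2336×1314 canvas the master is width-limited at 2336.00 × 898.46.
Second fit — the 16×9 canvas into 1430×1144 spans the width: 1430.00 × 804.38 (×0.6122 from 2336×1314).
The master scales with it: height 898.46 × 0.6122 ≈ 550.00.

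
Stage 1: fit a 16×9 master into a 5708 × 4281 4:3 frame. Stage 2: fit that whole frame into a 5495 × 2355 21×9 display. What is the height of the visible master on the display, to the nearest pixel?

1766 px

First fit — 16×9 into 5708×4281 spans the width: 5708.00 × 3210.75.
4:3 in 5495×2355: fills the height, so the intermediate becomes 3140.00 × 2355.00 — a scale of ×0.5501.
Applying the same ×0.5501: 3210.75 → 1766.25.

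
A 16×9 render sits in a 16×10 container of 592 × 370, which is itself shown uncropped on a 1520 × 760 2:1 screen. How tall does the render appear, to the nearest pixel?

684 px

16×9 in 592×370: fills the width, so the render is 592.00 × 333.00.
16×10 in 1520×760: fills the height, so the intermediate becomes 1216.00 × 760.00 — a scale of ×2.0541.
So the render's height is 333.00 × 2.0541 ≈ 684.00.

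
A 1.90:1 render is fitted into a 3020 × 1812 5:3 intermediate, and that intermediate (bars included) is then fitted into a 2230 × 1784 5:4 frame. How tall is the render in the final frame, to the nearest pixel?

Inside the 3020×1812 canvas the render is width-limited at 3020.00 × 1589.47.
Second fit — the 5:3 canvas into 2230×1784 spans the width: 2230.00 × 1338.00 (×0.7384 from 3020×1812).
So the render's height is 1589.47 × 0.7384 ≈ 1173.68.

1174 px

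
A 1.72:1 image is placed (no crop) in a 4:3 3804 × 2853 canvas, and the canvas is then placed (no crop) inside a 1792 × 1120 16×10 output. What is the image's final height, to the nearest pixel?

868 px

First fit — 1.72:1 into 3804×2853 spans the width: 3804.00 × 2211.63.
Second fit — the 4:3 canvas into 1792×1120 spans the height: 1493.33 × 1120.00 (×0.3926 from 3804×2853).
The image scales with it: height 2211.63 × 0.3926 ≈ 868.22.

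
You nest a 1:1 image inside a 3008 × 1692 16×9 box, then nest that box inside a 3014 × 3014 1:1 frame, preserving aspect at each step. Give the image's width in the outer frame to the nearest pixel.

Inside the 3008×1692 canvas the image is height-limited at 1692.00 × 1692.00.
The 16×9 canvas is width-limited in 3014×3014, giving 3014.00 × 1695.38; scale factor 1.0020.
The image scales with it: width 1692.00 × 1.0020 ≈ 1695.38.

1695 px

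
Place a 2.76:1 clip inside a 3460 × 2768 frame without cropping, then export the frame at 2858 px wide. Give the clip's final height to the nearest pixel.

1036 px

In the 3460×2768 frame the clip fills the width: height = 3460 / 2.760 ≈ 1253.62 px.
Resizing to 2858 px wide multiplies everything by 0.8260: 1253.62 → 1035.51 px.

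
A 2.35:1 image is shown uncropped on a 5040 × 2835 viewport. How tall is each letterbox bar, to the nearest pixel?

345 px

2.35:1 (2.350) > 16×9 (1.778), so the image fills the width.
Content height = 5040 / 2.350 ≈ 2144.68 px.
Black = 2835 − 2144.68 = 690.32 px, or 345.16 per bar.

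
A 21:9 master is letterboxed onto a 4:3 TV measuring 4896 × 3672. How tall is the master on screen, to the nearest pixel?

2098 px

21:9 is wider than 4:3, so it spans the full width.
Content height = 4896 × 9/21 ≈ 2098.29 px.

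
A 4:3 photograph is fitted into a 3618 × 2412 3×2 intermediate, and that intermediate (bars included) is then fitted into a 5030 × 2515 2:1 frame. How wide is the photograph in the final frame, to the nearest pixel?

Inside the 3618×2412 canvas the photograph is height-limited at 3216.00 × 2412.00.
3×2 in 5030×2515: fills the height, so the intermediate becomes 3772.50 × 2515.00 — a scale of ×1.0427.
Applying the same ×1.0427: 3216.00 → 3353.33.

3353 px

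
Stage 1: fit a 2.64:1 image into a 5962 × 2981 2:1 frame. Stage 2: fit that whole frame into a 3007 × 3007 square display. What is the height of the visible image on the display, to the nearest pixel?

1139 px

Inside the 5962×2981 canvas the image is width-limited at 5962.00 × 2258.33.
The 2:1 canvas is width-limited in 3007×3007, giving 3007.00 × 1503.50; scale factor 0.5044.
So the image's height is 2258.33 × 0.5044 ≈ 1139.02.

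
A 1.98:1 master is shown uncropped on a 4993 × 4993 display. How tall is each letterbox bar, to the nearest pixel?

Since 1.980 > 1.000, the master is width-limited.
Content height = 4993 / 1.980 ≈ 2521.72 px.
Leftover height: 4993 − 2521.72 = 2471.28 px → 1235.64 each side.

1236 px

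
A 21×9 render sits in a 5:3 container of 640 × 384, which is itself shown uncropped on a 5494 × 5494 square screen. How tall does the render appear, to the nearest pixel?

First fit — 21×9 into 640×384 spans the width: 640.00 × 274.29.
The 5:3 canvas is width-limited in 5494×5494, giving 5494.00 × 3296.40; scale factor 8.5844.
Applying the same ×8.5844: 274.29 → 2354.57.

2355 px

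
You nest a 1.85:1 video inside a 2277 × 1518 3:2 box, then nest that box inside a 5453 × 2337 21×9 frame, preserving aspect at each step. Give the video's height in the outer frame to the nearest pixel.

Inside the 2277×1518 canvas the video is width-limited at 2277.00 × 1230.81.
Second fit — the 3:2 canvas into 5453×2337 spans the height: 3505.50 × 2337.00 (×1.5395 from 2277×1518).
The video scales with it: height 1230.81 × 1.5395 ≈ 1894.86.

1895 px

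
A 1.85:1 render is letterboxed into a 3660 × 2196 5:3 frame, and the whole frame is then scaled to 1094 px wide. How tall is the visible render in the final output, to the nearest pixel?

In the 3660×2196 frame the render fills the width: height = 3660 / 1.850 ≈ 1978.38 px.
The frame scales by 1094/3660 = 0.2989; 1978.38 × 0.2989 ≈ 591.35 px.

591 px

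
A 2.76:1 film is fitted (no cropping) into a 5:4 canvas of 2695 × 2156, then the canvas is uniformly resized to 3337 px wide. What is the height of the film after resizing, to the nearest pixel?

In the 2695×2156 frame the film fills the width: height = 2695 / 2.760 ≈ 976.45 px.
Resizing to 3337 px wide multiplies everything by 1.2382: 976.45 → 1209.06 px.

1209 px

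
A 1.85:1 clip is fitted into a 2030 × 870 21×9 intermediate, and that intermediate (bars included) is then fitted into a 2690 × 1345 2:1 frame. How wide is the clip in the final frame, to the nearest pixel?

Inside the 2030×870 canvas the clip is height-limited at 1609.50 × 870.00.
The 21×9 canvas is width-limited in 2690×1345, giving 2690.00 × 1152.86; scale factor 1.3251.
So the clip's width is 1609.50 × 1.3251 ≈ 2132.79.

2133 px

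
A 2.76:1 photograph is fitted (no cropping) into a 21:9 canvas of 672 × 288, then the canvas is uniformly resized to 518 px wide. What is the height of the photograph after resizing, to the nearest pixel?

At 672×288 the photograph is width-limited, so height = 672 / 2.760 ≈ 243.48 px.
Resizing to 518 px wide multiplies everything by 0.7708: 243.48 → 187.68 px.

188 px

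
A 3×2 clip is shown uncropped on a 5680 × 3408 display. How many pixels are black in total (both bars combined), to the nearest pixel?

1935744 pixels

3×2 is narrower than 5:3, so it spans the full height.
That makes the image 5112.0000 px wide (3408 × 3/2).
Leftover width: 5680 − 5112.0000 = 568.0000 px.
Across the 3408-px span: 568.0000 × 3408 ≈ 1935744 px.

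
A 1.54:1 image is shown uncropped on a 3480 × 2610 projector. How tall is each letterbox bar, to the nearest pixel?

1.54:1 (1.540) > 4×3 (1.333), so the image fills the width.
That makes the image 2259.74 px tall (3480 / 1.540).
2610 − 2259.74 = 350.26 px of bars (175.13 each).

175 px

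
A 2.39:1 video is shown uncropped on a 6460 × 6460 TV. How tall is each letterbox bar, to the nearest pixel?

Since 2.390 > 1.000, the video is width-limited.
The video is 6460 / 2.390 ≈ 2702.93 px tall.
Black = 6460 − 2702.93 = 3757.07 px, or 1878.54 per bar.

1879 px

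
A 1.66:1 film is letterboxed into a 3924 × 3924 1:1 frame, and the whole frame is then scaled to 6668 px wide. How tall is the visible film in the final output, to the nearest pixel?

At 3924×3924 the film is width-limited, so height = 3924 / 1.660 ≈ 2363.86 px.
Scaling 3924 → 6668 is ×1.6993, so the height becomes 2363.86 × 1.6993 ≈ 4016.87 px.

4017 px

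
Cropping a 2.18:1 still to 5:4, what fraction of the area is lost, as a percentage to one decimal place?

The height stays; only width is cut (since 5:4 is narrower than 2.18:1).
Fraction kept = (1.250)/(2.180) ≈ 57.34%, so 42.66% is lost.

42.7%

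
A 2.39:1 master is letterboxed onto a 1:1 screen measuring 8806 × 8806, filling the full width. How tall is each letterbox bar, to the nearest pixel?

Content height = 8806 / 2.390 ≈ 3684.52 px.
Black = 8806 − 3684.52 = 5121.48 px, or 2560.74 per bar.

2561 px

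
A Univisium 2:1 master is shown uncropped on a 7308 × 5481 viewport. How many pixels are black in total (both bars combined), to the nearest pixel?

13351716 pixels

Univisium 2:1 (2.000) > 4:3 (1.333), so the master fills the width.
Content height = 7308 × 1/2 ≈ 3654.0000 px.
Leftover height: 5481 − 3654.0000 = 1827.0000 px.
That's 1827.0000 × 7308 ≈ 13351716 black pixels.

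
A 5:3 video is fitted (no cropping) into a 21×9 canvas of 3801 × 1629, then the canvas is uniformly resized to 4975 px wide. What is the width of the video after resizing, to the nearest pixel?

At 3801×1629 the video is height-limited, so width = 1629 × 5/3 ≈ 2715.00 px.
Scaling 3801 → 4975 is ×1.3089, so the width becomes 2715.00 × 1.3089 ≈ 3553.57 px.

3554 px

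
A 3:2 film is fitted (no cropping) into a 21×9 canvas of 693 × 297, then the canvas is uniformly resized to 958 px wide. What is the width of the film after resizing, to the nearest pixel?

616 px

Fitted into 693×297, the film spans the height; its width is 297 × 3/2 ≈ 445.50 px.
Resizing to 958 px wide multiplies everything by 1.3824: 445.50 → 615.86 px.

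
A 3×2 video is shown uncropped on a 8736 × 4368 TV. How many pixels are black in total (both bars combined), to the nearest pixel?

9539712 pixels

Since 1.500 < 2.000, the video is height-limited.
Content width = 4368 × 3/2 ≈ 6552.0000 px.
8736 − 6552.0000 = 2184.0000 px of bars.
That's 2184.0000 × 4368 ≈ 9539712 black pixels.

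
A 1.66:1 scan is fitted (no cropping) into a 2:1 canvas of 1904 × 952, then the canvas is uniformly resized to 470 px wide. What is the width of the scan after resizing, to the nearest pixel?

390 px

Fitted into 1904×952, the scan spans the height; its width is 952 × 1.660 ≈ 1580.32 px.
Scaling 1904 → 470 is ×0.2468, so the width becomes 1580.32 × 0.2468 ≈ 390.10 px.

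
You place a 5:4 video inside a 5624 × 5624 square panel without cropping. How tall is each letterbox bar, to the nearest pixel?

Since 1.250 > 1.000, the video is width-limited.
That makes the image 4499.20 px tall (5624 × 4/5).
Black = 5624 − 4499.20 = 1124.80 px, or 562.40 per bar.

562 px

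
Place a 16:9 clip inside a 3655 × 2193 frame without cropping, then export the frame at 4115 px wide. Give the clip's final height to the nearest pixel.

2315 px

At 3655×2193 the clip is width-limited, so height = 3655 × 9/16 ≈ 2055.94 px.
Scaling 3655 → 4115 is ×1.1259, so the height becomes 2055.94 × 1.1259 ≈ 2314.69 px.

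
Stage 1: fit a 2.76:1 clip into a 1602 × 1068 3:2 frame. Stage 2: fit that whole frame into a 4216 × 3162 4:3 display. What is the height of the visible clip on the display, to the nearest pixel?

1528 px

Inside the 1602×1068 canvas the clip is width-limited at 1602.00 × 580.43.
The 3:2 canvas is width-limited in 4216×3162, giving 4216.00 × 2810.67; scale factor 2.6317.
The clip scales with it: height 580.43 × 2.6317 ≈ 1527.54.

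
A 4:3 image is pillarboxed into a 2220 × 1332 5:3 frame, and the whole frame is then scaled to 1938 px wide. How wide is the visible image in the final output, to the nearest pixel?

At 2220×1332 the image is height-limited, so width = 1332 × 4/3 ≈ 1776.00 px.
The frame scales by 1938/2220 = 0.8730; 1776.00 × 0.8730 ≈ 1550.40 px.

1550 px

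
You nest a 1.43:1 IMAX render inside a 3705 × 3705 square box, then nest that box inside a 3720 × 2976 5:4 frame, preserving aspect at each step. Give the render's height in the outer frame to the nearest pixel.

1.43:1 IMAX in 3705×3705: fills the width, so the render is 3705.00 × 2590.91.
square in 3720×2976: fills the height, so the intermediate becomes 2976.00 × 2976.00 — a scale of ×0.8032.
Applying the same ×0.8032: 2590.91 → 2081.12.

2081 px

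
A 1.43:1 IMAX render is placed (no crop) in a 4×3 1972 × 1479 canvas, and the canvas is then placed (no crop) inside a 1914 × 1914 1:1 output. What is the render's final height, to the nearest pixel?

First fit — 1.43:1 IMAX into 1972×1479 spans the width: 1972.00 × 1379.02.
The 4×3 canvas is width-limited in 1914×1914, giving 1914.00 × 1435.50; scale factor 0.9706.
The render scales with it: height 1379.02 × 0.9706 ≈ 1338.46.

1338 px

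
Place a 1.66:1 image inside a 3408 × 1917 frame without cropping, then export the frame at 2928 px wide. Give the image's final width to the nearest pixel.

2734 px

Fitted into 3408×1917, the image spans the height; its width is 1917 × 1.660 ≈ 3182.22 px.
Scaling 3408 → 2928 is ×0.8592, so the width becomes 3182.22 × 0.8592 ≈ 2734.02 px.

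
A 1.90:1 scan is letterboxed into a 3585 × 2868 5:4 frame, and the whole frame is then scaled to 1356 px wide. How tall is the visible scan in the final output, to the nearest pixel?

714 px

Fitted into 3585×2868, the scan spans the width; its height is 3585 / 1.900 ≈ 1886.84 px.
Resizing to 1356 px wide multiplies everything by 0.3782: 1886.84 → 713.68 px.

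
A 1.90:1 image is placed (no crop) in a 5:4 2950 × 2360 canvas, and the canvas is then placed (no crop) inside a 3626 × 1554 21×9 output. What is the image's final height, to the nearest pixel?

1022 px

Inside the 2950×2360 canvas the image is width-limited at 2950.00 × 1552.63.
5:4 in 3626×1554: fills the height, so the intermediate becomes 1942.50 × 1554.00 — a scale of ×0.6585.
So the image's height is 1552.63 × 0.6585 ≈ 1022.37.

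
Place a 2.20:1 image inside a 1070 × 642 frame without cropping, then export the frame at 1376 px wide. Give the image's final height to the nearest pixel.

In the 1070×642 frame the image fills the width: height = 1070 / 2.200 ≈ 486.36 px.
Resizing to 1376 px wide multiplies everything by 1.2860: 486.36 → 625.45 px.

625 px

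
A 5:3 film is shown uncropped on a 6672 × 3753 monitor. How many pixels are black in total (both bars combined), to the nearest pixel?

1565001 pixels

5:3 is narrower than 16×9, so it spans the full height.
The film is 3753 × 5/3 ≈ 6255.0000 px wide.
Black = 6672 − 6255.0000 = 417.0000 px.
Bar area = 417.0000 × 3753 ≈ 1565001 px.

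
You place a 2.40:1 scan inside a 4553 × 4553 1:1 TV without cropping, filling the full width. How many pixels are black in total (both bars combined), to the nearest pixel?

12092389 pixels

The scan is 4553 / 2.400 ≈ 1897.0833 px tall.
Black = 4553 − 1897.0833 = 2655.9167 px.
Bar area = 2655.9167 × 4553 ≈ 12092389 px.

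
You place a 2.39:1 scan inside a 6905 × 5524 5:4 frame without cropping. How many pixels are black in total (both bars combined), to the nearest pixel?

18193837 pixels

Since 2.390 > 1.250, the scan is width-limited.
Content height = 6905 / 2.390 ≈ 2889.1213 px.
5524 − 2889.1213 = 2634.8787 px of bars.
Bar area = 2634.8787 × 6905 ≈ 18193837 px.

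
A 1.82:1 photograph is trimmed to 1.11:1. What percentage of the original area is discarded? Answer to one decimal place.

39.0%

The height stays; only width is cut (since 1.11:1 is narrower than 1.82:1).
(1.110)/(1.820) ≈ 0.610 of the area survives, leaving 39.01% discarded.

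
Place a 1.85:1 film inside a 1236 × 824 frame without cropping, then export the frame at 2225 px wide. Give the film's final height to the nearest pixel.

1203 px

In the 1236×824 frame the film fills the width: height = 1236 / 1.850 ≈ 668.11 px.
Scaling 1236 → 2225 is ×1.8002, so the height becomes 668.11 × 1.8002 ≈ 1202.70 px.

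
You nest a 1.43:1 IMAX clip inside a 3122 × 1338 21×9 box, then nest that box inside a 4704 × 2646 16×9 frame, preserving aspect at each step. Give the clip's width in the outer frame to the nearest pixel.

First fit — 1.43:1 IMAX into 3122×1338 spans the height: 1913.34 × 1338.00.
Second fit — the 21×9 canvas into 4704×2646 spans the width: 4704.00 × 2016.00 (×1.5067 from 3122×1338).
So the clip's width is 1913.34 × 1.5067 ≈ 2882.88.

2883 px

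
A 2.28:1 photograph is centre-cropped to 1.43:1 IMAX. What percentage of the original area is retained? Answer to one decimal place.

62.7%

Going from 2.28:1 to 1.43:1 IMAX means cutting width while keeping height.
Area ratio = (1.430)/(2.280) = 62.72% retained.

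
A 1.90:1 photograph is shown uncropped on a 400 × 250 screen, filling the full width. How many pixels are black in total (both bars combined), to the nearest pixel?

Content height = 400 / 1.900 ≈ 210.5263 px.
250 − 210.5263 = 39.4737 px of bars.
Bar area = 39.4737 × 400 ≈ 15789 px.

15789 pixels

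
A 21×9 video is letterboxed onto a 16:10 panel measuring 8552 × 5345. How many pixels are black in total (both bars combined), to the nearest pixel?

14366138 pixels

Since 2.333 > 1.600, the video is width-limited.
The video is 8552 × 9/21 ≈ 3665.1429 px tall.
5345 − 3665.1429 = 1679.8571 px of bars.
That's 1679.8571 × 8552 ≈ 14366138 black pixels.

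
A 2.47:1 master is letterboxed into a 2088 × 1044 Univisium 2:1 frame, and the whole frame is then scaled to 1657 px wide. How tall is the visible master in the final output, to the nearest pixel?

In the 2088×1044 frame the master fills the width: height = 2088 / 2.470 ≈ 845.34 px.
The frame scales by 1657/2088 = 0.7936; 845.34 × 0.7936 ≈ 670.85 px.

671 px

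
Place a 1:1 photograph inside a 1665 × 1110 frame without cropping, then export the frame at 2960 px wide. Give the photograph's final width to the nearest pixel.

1973 px

Fitted into 1665×1110, the photograph spans the height; its width is 1110 × 1/1 ≈ 1110.00 px.
The frame scales by 2960/1665 = 1.7778; 1110.00 × 1.7778 ≈ 1973.33 px.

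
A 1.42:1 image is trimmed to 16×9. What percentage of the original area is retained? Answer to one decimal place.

79.9%

16×9 is wider than 1.42:1, so the crop keeps the full width and trims the height.
Area ratio = (1.420)/(1.778) = 79.88% retained.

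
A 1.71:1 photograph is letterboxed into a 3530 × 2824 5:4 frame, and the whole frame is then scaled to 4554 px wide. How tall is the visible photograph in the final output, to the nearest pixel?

At 3530×2824 the photograph is width-limited, so height = 3530 / 1.710 ≈ 2064.33 px.
Resizing to 4554 px wide multiplies everything by 1.2901: 2064.33 → 2663.16 px.

2663 px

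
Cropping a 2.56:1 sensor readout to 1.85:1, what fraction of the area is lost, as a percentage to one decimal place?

Going from 2.56:1 to 1.85:1 means cutting width while keeping height.
Fraction kept = (1.850)/(2.560) ≈ 72.27%, so 27.73% is lost.

27.7%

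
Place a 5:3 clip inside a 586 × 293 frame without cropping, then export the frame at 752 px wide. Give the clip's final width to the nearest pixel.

Fitted into 586×293, the clip spans the height; its width is 293 × 5/3 ≈ 488.33 px.
Scaling 586 → 752 is ×1.2833, so the width becomes 488.33 × 1.2833 ≈ 626.67 px.

627 px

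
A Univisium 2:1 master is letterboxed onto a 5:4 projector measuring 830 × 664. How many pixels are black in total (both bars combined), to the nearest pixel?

Univisium 2:1 (2.000) > 5:4 (1.250), so the master fills the width.
The master is 830 × 1/2 ≈ 415.0000 px tall.
Black = 664 − 415.0000 = 249.0000 px.
That's 249.0000 × 830 ≈ 206670 black pixels.

206670 pixels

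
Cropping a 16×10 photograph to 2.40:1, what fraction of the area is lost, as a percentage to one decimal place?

The width stays; only height is cut (since 2.40:1 is wider than 16×10).
Area ratio = (1.600)/(2.400) = 66.67%; the remaining 33.33% is cropped out.

33.3%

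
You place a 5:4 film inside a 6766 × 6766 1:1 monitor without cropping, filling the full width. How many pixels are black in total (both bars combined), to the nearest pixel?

The film is 6766 × 4/5 ≈ 5412.8000 px tall.
Leftover height: 6766 − 5412.8000 = 1353.2000 px.
Across the 6766-px span: 1353.2000 × 6766 ≈ 9155751 px.

9155751 pixels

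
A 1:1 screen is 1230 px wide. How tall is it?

1230 / 1 × 1 = 1230.

1230 px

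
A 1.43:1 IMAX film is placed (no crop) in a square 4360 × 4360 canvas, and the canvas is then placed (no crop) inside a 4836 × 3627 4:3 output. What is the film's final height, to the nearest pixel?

2536 px

Inside the 4360×4360 canvas the film is width-limited at 4360.00 × 3048.95.
square in 4836×3627: fills the height, so the intermediate becomes 3627.00 × 3627.00 — a scale of ×0.8319.
So the film's height is 3048.95 × 0.8319 ≈ 2536.36.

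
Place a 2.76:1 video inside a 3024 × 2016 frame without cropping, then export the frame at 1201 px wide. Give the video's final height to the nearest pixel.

435 px

At 3024×2016 the video is width-limited, so height = 3024 / 2.760 ≈ 1095.65 px.
Scaling 3024 → 1201 is ×0.3972, so the height becomes 1095.65 × 0.3972 ≈ 435.14 px.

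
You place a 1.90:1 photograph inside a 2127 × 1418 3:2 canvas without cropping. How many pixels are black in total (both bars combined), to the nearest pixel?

1.90:1 is wider than 3:2, so it spans the full width.
Content height = 2127 / 1.900 ≈ 1119.4737 px.
1418 − 1119.4737 = 298.5263 px of bars.
Bar area = 298.5263 × 2127 ≈ 634965 px.

634965 pixels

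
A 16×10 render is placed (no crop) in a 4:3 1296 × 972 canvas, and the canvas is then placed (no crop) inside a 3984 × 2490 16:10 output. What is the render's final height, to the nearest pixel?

16×10 in 1296×972: fills the width, so the render is 1296.00 × 810.00.
4:3 in 3984×2490: fills the height, so the intermediate becomes 3320.00 × 2490.00 — a scale of ×2.5617.
So the render's height is 810.00 × 2.5617 ≈ 2075.00.

2075 px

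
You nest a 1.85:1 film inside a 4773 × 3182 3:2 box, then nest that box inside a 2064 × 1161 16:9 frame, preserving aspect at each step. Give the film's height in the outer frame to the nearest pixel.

Inside the 4773×3182 canvas the film is width-limited at 4773.00 × 2580.00.
3:2 in 2064×1161: fills the height, so the intermediate becomes 1741.50 × 1161.00 — a scale of ×0.3649.
Applying the same ×0.3649: 2580.00 → 941.35.

941 px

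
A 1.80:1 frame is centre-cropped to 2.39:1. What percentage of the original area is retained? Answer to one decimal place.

75.3%

2.39:1 is wider than 1.80:1, so the crop keeps the full width and trims the height.
Area ratio = (1.800)/(2.390) = 75.31% retained.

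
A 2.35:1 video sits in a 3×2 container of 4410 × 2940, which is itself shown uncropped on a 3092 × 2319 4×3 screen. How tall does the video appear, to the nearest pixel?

Inside the 4410×2940 canvas the video is width-limited at 4410.00 × 1876.60.
Second fit — the 3×2 canvas into 3092×2319 spans the width: 3092.00 × 2061.33 (×0.7011 from 4410×2940).
Applying the same ×0.7011: 1876.60 → 1315.74.

1316 px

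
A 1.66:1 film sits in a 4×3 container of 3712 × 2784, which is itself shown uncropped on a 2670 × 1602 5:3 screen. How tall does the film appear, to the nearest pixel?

1.66:1 in 3712×2784: fills the width, so the film is 3712.00 × 2236.14.
Second fit — the 4×3 canvas into 2670×1602 spans the height: 2136.00 × 1602.00 (×0.5754 from 3712×2784).
Applying the same ×0.5754: 2236.14 → 1286.75.

1287 px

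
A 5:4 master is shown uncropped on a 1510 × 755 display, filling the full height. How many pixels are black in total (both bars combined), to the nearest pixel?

Content width = 755 × 5/4 ≈ 943.7500 px.
Black = 1510 − 943.7500 = 566.2500 px.
Bar area = 566.2500 × 755 ≈ 427519 px.

427519 pixels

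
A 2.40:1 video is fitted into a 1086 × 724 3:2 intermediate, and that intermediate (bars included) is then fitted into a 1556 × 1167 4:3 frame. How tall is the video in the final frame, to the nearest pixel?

648 px

Inside the 1086×724 canvas the video is width-limited at 1086.00 × 452.50.
3:2 in 1556×1167: fills the width, so the intermediate becomes 1556.00 × 1037.33 — a scale of ×1.4328.
Applying the same ×1.4328: 452.50 → 648.33.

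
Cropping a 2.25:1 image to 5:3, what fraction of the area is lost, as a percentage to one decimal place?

Going from 2.25:1 to 5:3 means cutting width while keeping height.
Area ratio = (1.667)/(2.250) = 74.07%; the remaining 25.93% is cropped out.

25.9%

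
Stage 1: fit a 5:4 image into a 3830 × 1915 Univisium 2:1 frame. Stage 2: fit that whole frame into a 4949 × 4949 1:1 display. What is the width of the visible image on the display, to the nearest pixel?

3093 px

5:4 in 3830×1915: fills the height, so the image is 2393.75 × 1915.00.
Second fit — the Univisium 2:1 canvas into 4949×4949 spans the width: 4949.00 × 2474.50 (×1.2922 from 3830×1915).
Applying the same ×1.2922: 2393.75 → 3093.12.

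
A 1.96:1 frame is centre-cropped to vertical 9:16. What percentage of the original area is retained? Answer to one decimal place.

28.7%

The height stays; only width is cut (since vertical 9:16 is narrower than 1.96:1).
Area ratio = (0.562)/(1.960) = 28.70% retained.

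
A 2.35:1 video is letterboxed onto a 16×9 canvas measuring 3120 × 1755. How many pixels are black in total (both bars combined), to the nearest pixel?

1333302 pixels

Since 2.350 > 1.778, the video is width-limited.
Content height = 3120 / 2.350 ≈ 1327.6596 px.
Leftover height: 1755 − 1327.6596 = 427.3404 px.
That's 427.3404 × 3120 ≈ 1333302 black pixels.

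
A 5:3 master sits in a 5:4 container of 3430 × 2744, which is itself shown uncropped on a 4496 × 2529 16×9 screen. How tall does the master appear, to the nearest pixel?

5:3 in 3430×2744: fills the width, so the master is 3430.00 × 2058.00.
The 5:4 canvas is height-limited in 4496×2529, giving 3161.25 × 2529.00; scale factor 0.9216.
Applying the same ×0.9216: 2058.00 → 1896.75.

1897 px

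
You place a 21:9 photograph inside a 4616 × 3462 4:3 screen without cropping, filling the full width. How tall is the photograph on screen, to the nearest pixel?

1978 px

The photograph is 4616 × 9/21 ≈ 1978.29 px tall.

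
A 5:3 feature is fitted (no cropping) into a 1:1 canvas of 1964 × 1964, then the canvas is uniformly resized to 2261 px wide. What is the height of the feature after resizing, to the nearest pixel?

At 1964×1964 the feature is width-limited, so height = 1964 × 3/5 ≈ 1178.40 px.
The frame scales by 2261/1964 = 1.1512; 1178.40 × 1.1512 ≈ 1356.60 px.

1357 px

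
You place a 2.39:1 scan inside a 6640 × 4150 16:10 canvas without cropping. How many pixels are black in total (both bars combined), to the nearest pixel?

2.39:1 (2.390) > 16:10 (1.600), so the scan fills the width.
That makes the image 2778.2427 px tall (6640 / 2.390).
4150 − 2778.2427 = 1371.7573 px of bars.
That's 1371.7573 × 6640 ≈ 9108469 black pixels.

9108469 pixels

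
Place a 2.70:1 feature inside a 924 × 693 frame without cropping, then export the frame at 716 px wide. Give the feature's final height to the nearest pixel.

265 px

At 924×693 the feature is width-limited, so height = 924 / 2.700 ≈ 342.22 px.
Resizing to 716 px wide multiplies everything by 0.7749: 342.22 → 265.19 px.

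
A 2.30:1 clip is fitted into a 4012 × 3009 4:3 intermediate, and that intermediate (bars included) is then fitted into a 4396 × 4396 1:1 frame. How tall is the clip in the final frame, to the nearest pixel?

First fit — 2.30:1 into 4012×3009 spans the width: 4012.00 × 1744.35.
The 4:3 canvas is width-limited in 4396×4396, giving 4396.00 × 3297.00; scale factor 1.0957.
So the clip's height is 1744.35 × 1.0957 ≈ 1911.30.

1911 px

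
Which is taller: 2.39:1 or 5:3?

5:3

2.39 and 5:3 = 1.667; 2.39 > 1.667. The smaller width-to-height ratio is the taller frame.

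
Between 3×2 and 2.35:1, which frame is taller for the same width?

3×2 = 1.5 and 2.35; 2.35 > 1.5. The smaller width-to-height ratio is the taller frame.

3×2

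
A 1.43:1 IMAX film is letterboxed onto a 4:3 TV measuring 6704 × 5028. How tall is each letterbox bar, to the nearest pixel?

170 px

1.43:1 IMAX is wider than 4:3, so it spans the full width.
Content height = 6704 / 1.430 ≈ 4688.11 px.
Leftover height: 5028 − 4688.11 = 339.89 px → 169.94 each side.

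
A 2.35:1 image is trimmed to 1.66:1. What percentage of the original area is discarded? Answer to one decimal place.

1.66:1 is narrower than 2.35:1, so the crop keeps the full height and trims the width.
Area ratio = (1.660)/(2.350) = 70.64%; the remaining 29.36% is cropped out.

29.4%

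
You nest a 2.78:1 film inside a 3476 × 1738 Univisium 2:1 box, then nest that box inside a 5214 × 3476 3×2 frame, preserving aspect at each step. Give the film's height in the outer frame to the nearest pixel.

1876 px

Inside the 3476×1738 canvas the film is width-limited at 3476.00 × 1250.36.
The Univisium 2:1 canvas is width-limited in 5214×3476, giving 5214.00 × 2607.00; scale factor 1.5000.
Applying the same ×1.5000: 1250.36 → 1875.54.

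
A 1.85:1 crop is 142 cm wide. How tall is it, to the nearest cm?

Height = 142 / 1.850 = 76.76.

77 cm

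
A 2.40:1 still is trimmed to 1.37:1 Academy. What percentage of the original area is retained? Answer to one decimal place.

57.1%

1.37:1 Academy is narrower than 2.40:1, so the crop keeps the full height and trims the width.
Area ratio = (1.370)/(2.400) = 57.08% retained.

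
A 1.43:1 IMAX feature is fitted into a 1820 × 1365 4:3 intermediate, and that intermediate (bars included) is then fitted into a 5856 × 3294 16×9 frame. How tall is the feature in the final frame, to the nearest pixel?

First fit — 1.43:1 IMAX into 1820×1365 spans the width: 1820.00 × 1272.73.
Second fit — the 4:3 canvas into 5856×3294 spans the height: 4392.00 × 3294.00 (×2.4132 from 1820×1365).
The feature scales with it: height 1272.73 × 2.4132 ≈ 3071.33.

3071 px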